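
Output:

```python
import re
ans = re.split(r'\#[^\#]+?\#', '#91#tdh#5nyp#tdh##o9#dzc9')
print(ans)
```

['', 'tdh', 'tdh#', 'dzc9']

Matches to split on: at [0:4] → '#91#'; at [7:13] → '#5nyp#'; at [17:21] → '#o9#'.
`split` removes every match and returns the 4 fragments in between.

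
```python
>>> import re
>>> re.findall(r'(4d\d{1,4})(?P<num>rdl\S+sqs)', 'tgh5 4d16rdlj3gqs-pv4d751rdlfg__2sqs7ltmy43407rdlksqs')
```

[('4d16', 'rdlj3gqs-pv4d751rdlfg__2sqs7ltmy43407rdlksqs')]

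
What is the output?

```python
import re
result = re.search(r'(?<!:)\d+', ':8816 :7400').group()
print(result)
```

`(?!…)`/`(?<!…)` only lets a position through if the neighbouring text does NOT match; no characters are consumed.
Unlike `match`, `search` isn't anchored — it looks for the pattern anywhere in the string.
The match spans [2:5] → '816'.

816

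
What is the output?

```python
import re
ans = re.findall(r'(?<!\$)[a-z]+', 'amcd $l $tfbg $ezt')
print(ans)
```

`(?!…)`/`(?<!…)` only lets a position through if the neighbouring text does NOT match; no characters are consumed.
`findall` yields the raw match text (3 of them) because the pattern has no groups.

['amcd', 'fbg', 'zt']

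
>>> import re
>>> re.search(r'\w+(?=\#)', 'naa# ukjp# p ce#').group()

The lookaround is zero-width — it requires the adjacent text to match without consuming it, so the asserted text isn't part of the match.
Unlike `match`, `search` isn't anchored — it looks for the pattern anywhere in the string.
The match spans [0:3] → 'naa'.

'naa'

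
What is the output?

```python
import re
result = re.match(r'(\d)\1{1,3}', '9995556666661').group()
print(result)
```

The backreference `\1` re-matches whatever the first group consumed, character for character.
`re.match` won't scan ahead — the pattern has to work from the very first character.
The match spans [0:3] → '999'.
Captured: group 1 = '9'.

999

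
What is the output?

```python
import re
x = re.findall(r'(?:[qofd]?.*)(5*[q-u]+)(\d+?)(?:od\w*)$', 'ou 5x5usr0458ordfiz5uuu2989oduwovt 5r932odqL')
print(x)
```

This matches optionally one of [qofd], then zero or more of any character (non-capturing group); then zero or more of the literal '5', then one or more of a character in [q-u] (captured); then one or more of a digit (lazy) (captured); then the literal 'od', then zero or more of a word character (non-capturing group); then anchored at the end.
Scanning left to right: at [0:44] match 'ou 5x5usr0458ordfiz5uuu2989oduwovt 5r932odqL', groups = ('r', '932').
`findall` packs the 2 group values into a tuple for every match.

[('r', '932')]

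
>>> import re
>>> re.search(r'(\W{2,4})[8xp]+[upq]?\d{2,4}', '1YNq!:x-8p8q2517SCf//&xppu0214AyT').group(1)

This matches 2 to 4 of a non-word character (captured); then one or more of one of [8xp], then optionally one of [upq], then 2 to 4 of a digit.
Unlike `match`, `search` isn't anchored — it looks for the pattern anywhere in the string.
The match spans [19:30] → '//&xppu0214'.
Captured: group 1 = '//&'.

'//&'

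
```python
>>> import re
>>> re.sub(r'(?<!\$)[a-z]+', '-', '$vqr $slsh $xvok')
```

'$v- $s- $x-'

The negative lookahead/lookbehind blocks any match where the forbidden context is present.
Matches: at [2:4] → 'qr'; at [7:10] → 'lsh'; at [13:16] → 'vok'.
Each match is replaced by '-'.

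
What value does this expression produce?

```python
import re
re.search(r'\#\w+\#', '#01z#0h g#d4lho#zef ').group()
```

'#01z#'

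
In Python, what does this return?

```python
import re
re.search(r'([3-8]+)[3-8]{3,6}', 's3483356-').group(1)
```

'3483'

The match spans [1:8] → '3483356'.
Captured: group 1 = '3483'.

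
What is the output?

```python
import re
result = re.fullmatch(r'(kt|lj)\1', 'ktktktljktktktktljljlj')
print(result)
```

The backreference `\1` re-matches whatever the first group consumed, character for character.
`re.fullmatch` requires the pattern to consume the entire string.
Here the string isn't matched end-to-end, so the call returns None.

None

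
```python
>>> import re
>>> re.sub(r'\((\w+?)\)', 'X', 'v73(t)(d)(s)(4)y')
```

Matches: at [3:6] → '(t)'; at [6:9] → '(d)'; at [9:12] → '(s)'; at [12:15] → '(4)'.
`sub` substitutes 'X' at each match site.

'v73XXXXy'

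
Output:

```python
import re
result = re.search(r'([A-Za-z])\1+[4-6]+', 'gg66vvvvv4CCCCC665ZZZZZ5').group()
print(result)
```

`\1` is not a pattern — it's the concrete string captured by group 1, re-applied verbatim.
`re.search` tries every starting position until one works.
The match spans [0:4] → 'gg66'.
Captured: group 1 = 'g'.

gg66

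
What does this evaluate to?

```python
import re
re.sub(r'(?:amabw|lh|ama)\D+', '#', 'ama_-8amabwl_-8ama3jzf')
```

Matches: at [0:5] → 'ama_-'; at [6:14] → 'amabwl_-'.
Each match is replaced by '#'.

'#8#8ama3jzf'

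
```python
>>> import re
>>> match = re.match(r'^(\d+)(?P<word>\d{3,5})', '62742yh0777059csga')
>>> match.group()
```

This matches anchored at the start of the string; then one or more of a digit (captured); then 3 to 5 of a digit (captured as 'word').
`re.match` only tries the pattern at the start of the string.
The match spans [0:5] → '62742'.
Captured: group 1 = '62', group 2 = '742'.

'62742'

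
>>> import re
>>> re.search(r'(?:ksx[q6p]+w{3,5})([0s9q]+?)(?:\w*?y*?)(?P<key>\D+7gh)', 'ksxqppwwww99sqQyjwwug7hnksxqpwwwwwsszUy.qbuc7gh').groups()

Pattern: the literal 'ksx', then one or more of one of [q6p], then 3 to 5 of a literal 'w' (non-capturing group); then one or more of one of [0s9q] (lazy) (captured); then zero or more of a word character (lazy), then zero or more of a literal 'y' (lazy) (non-capturing group); then one or more of a non-digit, then the literal '7gh' (captured as 'key').
A non-greedy quantifier consumes as few characters as it can — just enough that the remainder of the pattern still matches from where it stops; whatever follows it matches normally.
Unlike `match`, `search` isn't anchored — it looks for the pattern anywhere in the string.
The match spans [0:47] → 'ksxqppwwww99sqQyjwwug7hnksxqpwwwwwsszUy.qbuc7gh'.
Captured: group 1 = '9', group 2 = 'hnksxqpwwwwwsszUy.qbuc7gh'.

('9', 'hnksxqpwwwwwsszUy.qbuc7gh')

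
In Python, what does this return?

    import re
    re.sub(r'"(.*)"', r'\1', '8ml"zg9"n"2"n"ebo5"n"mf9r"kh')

'8mlzg9"n"2"n"ebo5"n"mf9rkh'

Matches: at [3:26] → '"zg9"n"2"n"ebo5"n"mf9r"'.
Each match is replaced using the text its own group 1 captured.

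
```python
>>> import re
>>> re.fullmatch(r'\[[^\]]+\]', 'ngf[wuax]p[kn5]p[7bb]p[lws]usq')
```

None

`re.fullmatch` requires the pattern to consume the entire string.
Here there's no way to consume every character, so the call returns None.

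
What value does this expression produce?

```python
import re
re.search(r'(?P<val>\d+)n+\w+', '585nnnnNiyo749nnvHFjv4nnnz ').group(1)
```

'585'

This matches one or more of a digit (captured as 'val'); then one or more of a literal 'n'; then one or more of a word character.
`re.search` tries every starting position until one works.
The match spans [0:26] → '585nnnnNiyo749nnvHFjv4nnnz'.
Captured: group 1 = '585'.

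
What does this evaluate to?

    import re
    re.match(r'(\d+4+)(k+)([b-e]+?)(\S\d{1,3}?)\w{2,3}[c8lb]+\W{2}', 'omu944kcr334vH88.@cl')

None

This matches one or more of a digit, then one or more of a literal '4' (captured); then one or more of a literal 'k' (captured); then one or more of a character in [b-e] (lazy) (captured); then a non-whitespace character, then 1 to 3 of a digit (lazy) (captured); then 2 to 3 of a word character, then one or more of one of [c8lb], then exactly 2 of a non-word character.
With `match`, the pattern is implicitly anchored at the beginning.
Here the pattern fails at index 0, so the call returns None.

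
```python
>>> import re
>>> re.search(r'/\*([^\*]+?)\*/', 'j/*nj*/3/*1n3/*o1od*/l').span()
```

(1, 7)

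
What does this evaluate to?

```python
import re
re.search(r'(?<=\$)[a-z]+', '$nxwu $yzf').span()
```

The `(?=…)`/`(?<=…)` assertion just peeks at neighbouring text; it doesn't advance the match position.
`search` walks the string left to right and returns the first match it finds.
The match spans [1:5] → 'nxwu'.

(1, 5)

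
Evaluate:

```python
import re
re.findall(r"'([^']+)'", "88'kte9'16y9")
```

Walking the string: at [2:8] match "'kte9'", group 1 = 'kte9'.
One capturing group, so `findall` returns just the captured substring from the one match — 1 in all.

['kte9']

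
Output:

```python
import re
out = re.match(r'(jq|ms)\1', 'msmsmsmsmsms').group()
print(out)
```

With `match`, the pattern is implicitly anchored at the beginning.
The match spans [0:4] → 'msms'.

msms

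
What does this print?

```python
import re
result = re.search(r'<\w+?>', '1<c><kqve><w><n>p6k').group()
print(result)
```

The match spans [1:4] → '<c>'.

<c>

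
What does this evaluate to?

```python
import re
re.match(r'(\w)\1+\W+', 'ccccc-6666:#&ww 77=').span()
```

(0, 6)

A backreference is literal: `\1` must see the identical characters the first group matched.
`re.match` only tries the pattern at the start of the string.
The match spans [0:6] → 'ccccc-'.
Captured: group 1 = 'c'.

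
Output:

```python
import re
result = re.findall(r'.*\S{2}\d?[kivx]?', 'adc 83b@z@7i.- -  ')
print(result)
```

No capturing groups, so `findall` returns the 1 full match string.

['adc 83b@z@7i.-']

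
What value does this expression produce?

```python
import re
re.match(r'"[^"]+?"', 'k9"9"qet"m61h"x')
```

None

`re.match` only tries the pattern at the start of the string.
Here the string doesn't start with a match, so the call returns None.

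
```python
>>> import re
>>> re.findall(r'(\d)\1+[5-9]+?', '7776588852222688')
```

The backreference `\1` re-matches whatever the first group consumed, character for character.
Because there's exactly one group, `findall` drops the full match and keeps group 1 from each hit.

['7', '8', '2']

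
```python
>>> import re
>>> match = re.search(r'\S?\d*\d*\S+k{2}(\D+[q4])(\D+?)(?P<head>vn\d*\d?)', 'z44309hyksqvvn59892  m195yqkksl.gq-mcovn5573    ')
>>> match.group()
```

This matches optionally a non-whitespace character, then zero or more of a digit, then zero or more of a digit; then one or more of a non-whitespace character, then exactly 2 of a literal 'k'; then one or more of a non-digit, then one of [q4] (captured); then one or more of a non-digit (lazy) (captured); then the literal 'vn', then zero or more of a digit, then optionally a digit (captured as 'head').
The match spans [21:44] → 'm195yqkksl.gq-mcovn5573'.

'm195yqkksl.gq-mcovn5573'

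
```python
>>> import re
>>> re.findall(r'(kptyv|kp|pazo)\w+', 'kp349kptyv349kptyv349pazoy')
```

['kp']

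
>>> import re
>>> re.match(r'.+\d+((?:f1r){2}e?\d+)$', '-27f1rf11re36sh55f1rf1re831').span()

This matches one or more of any character, then one or more of a digit; then the literal 'f1r' repeated 2 times, then optionally the literal 'e', then one or more of a digit (captured); then anchored at the end.
`re.match` only tries the pattern at the start of the string.
The match spans [0:27] → '-27f1rf11re36sh55f1rf1re831'.
Captured: group 1 = 'f1rf1re831'.

(0, 27)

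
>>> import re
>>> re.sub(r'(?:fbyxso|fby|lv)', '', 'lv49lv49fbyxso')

Branches in `(...|...)` are attempted left-to-right; the first branch that allows the whole pattern to succeed is taken.
Matches: at [0:2] → 'lv'; at [4:6] → 'lv'; at [8:14] → 'fbyxso'.
Each match is replaced by ''.

'4949'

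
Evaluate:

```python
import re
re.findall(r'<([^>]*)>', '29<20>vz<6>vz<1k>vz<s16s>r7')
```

['20', '6', '1k', 's16s']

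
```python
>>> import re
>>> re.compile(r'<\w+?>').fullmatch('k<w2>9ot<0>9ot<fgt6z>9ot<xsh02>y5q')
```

`re.fullmatch` is like wrapping the pattern in `^…$` (in single-line mode).
Here the pattern can't cover the whole string, so the call returns None.

None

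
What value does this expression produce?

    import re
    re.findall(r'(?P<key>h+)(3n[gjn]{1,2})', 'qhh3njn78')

[('hh', '3njn')]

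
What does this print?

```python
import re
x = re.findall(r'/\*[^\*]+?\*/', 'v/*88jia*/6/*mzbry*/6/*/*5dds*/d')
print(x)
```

['/*88jia*/', '/*mzbry*/', '/*5dds*/']

Scanning left to right: at [1:10] → '/*88jia*/'; at [11:20] → '/*mzbry*/'; at [23:31] → '/*5dds*/'.
With no groups in the pattern, `findall` gives back each whole match — 3 here.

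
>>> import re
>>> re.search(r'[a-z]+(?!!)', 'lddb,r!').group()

'lddb'

A negative assertion filters positions out without eating any characters.
The match spans [0:4] → 'lddb'.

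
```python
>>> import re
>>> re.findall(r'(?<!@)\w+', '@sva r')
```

Because the assertion is negative and zero-width, positions next to the forbidden text are skipped.
Since nothing is captured, `findall` lists the 2 matched substrings directly.

['va', 'r']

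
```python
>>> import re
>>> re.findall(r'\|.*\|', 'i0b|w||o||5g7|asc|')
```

With no groups in the pattern, `findall` gives back each whole match — 1 here.

['|w||o||5g7|asc|']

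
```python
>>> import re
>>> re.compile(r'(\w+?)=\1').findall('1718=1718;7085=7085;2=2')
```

['1718', '7085', '2']

The backreference `\1` re-matches whatever the first group consumed, character for character.
Scanning left to right: at [0:9] match '1718=1718', group 1 = '1718'; at [10:19] match '7085=7085', group 1 = '7085'; at [20:23] match '2=2', group 1 = '2'.
`findall` collects group 1 from each match (3 total).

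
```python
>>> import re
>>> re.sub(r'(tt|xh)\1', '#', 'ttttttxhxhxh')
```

'#tt#xh'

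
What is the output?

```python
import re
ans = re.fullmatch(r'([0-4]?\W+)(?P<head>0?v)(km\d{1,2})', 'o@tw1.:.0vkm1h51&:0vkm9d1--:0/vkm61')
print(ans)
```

None

`re.fullmatch` is like wrapping the pattern in `^…$` (in single-line mode).
Here the string isn't matched end-to-end, so the call returns None.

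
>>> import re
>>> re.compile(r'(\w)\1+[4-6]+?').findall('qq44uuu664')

['q', 'u']

The backreference `\1` re-matches whatever the first group consumed, character for character.
Walking the string: at [0:3] match 'qq4', group 1 = 'q'; at [4:8] match 'uuu6', group 1 = 'u'.
One capturing group, so `findall` returns just the captured substring from each match — 2 in all.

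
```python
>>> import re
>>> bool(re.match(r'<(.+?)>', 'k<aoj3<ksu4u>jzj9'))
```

False

`re.match` won't scan ahead — the pattern has to work from the very first character.
Here the string doesn't start with a match, so the call returns None, and `bool(None)` is False.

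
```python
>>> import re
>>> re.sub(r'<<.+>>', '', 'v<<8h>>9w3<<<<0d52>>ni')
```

Matches: at [1:20] → '<<8h>>9w3<<<<0d52>>'.
Every occurrence is swapped for ''.

'vni'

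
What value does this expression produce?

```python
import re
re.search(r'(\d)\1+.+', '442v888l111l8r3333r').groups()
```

A backreference is literal: `\1` must see the identical characters the first group matched.
`re.search` tries every starting position until one works.
The match spans [0:19] → '442v888l111l8r3333r'.
Captured: group 1 = '4'.

('4',)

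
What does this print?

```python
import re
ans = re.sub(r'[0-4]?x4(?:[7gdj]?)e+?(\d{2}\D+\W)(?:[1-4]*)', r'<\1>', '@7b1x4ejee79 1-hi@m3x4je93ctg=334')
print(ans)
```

The pattern matches optionally a character in [0-4], then the literal 'x4'; then optionally one of [7gdj] (non-capturing group); then one or more of a literal 'e' (lazy); then exactly 2 of a digit, then one or more of a non-digit, then a non-word character (captured); then zero or more of a character in [1-4] (non-capturing group).
Matches: at [19:33] → '3x4je93ctg=334'.
`\1` in the replacement pulls in group 1's text for each match.

@7b1x4ejee79 1-hi@m<93ctg=>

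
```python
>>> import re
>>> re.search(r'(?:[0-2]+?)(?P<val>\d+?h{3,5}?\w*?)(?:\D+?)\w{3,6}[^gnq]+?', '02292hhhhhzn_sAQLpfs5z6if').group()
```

'02292hhhhhzn_sAQ'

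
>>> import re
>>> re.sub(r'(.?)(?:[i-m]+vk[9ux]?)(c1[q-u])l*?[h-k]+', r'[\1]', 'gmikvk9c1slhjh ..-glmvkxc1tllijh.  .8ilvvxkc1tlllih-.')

'[g] ..-[g].  .8ilvvxkc1tlllih-.'

The pattern matches optionally any character (captured); then one or more of a character in [i-m], then the literal 'vk', then optionally one of [9ux] (non-capturing group); then the literal 'c1', then a character in [q-u] (captured); then zero or more of a literal 'l' (lazy), then one or more of a character in [h-k].
Matches: at [0:14] → 'gmikvk9c1slhjh'; at [18:32] → 'glmvkxc1tllijh'.
Each match is replaced using the text its own group 1 captured.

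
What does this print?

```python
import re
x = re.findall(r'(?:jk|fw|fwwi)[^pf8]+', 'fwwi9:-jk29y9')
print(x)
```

['fwwi9:-jk29y9']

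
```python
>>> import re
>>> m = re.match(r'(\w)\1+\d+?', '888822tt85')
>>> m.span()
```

A backreference is literal: `\1` must see the identical characters the first group matched.
`re.match` won't scan ahead — the pattern has to work from the very first character.
The match spans [0:5] → '88882'.
Captured: group 1 = '8'.

(0, 5)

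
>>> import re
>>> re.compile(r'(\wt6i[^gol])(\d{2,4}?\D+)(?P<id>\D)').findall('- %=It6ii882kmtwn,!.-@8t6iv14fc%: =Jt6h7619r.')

Pattern: a word character, then the literal 't6i', then any character except [gol] (captured); then 2 to 4 of a digit (lazy), then one or more of a non-digit (captured); then a non-digit (captured as 'id').
Walking the string: at [4:22] match 'It6ii882kmtwn,!.-@', groups = ('It6ii', '882kmtwn,!.-', '@'); at [22:37] match '8t6iv14fc%: =Jt', groups = ('8t6iv', '14fc%: =J', 't').
Multiple groups make `findall` return tuples — one 3-tuple for each match.

[('It6ii', '882kmtwn,!.-', '@'), ('8t6iv', '14fc%: =J', 't')]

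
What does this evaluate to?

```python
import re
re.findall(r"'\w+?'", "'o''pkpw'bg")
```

With no groups in the pattern, `findall` gives back each whole match — 2 here.

["'o'", "'pkpw'"]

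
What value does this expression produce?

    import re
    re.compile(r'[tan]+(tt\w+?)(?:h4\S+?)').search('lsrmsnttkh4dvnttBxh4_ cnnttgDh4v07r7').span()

(5, 12)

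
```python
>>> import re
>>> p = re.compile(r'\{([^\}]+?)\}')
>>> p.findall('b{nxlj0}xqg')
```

['nxlj0']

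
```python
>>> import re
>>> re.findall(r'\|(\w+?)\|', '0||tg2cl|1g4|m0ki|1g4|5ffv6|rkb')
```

Scanning left to right: at [2:9] match '|tg2cl|', group 1 = 'tg2cl'; at [12:18] match '|m0ki|', group 1 = 'm0ki'; at [21:28] match '|5ffv6|', group 1 = '5ffv6'.
One capturing group, so `findall` returns just the captured substring from each match — 3 in all.

['tg2cl', 'm0ki', '5ffv6']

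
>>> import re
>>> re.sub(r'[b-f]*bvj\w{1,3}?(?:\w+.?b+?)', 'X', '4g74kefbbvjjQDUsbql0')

'4g74kXql0'

Each match is replaced by 'X'.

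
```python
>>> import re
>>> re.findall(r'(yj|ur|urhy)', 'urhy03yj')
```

['ur', 'yj']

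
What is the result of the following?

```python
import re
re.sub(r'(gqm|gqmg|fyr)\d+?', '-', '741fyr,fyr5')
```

'741fyr,-'

Matches: at [7:11] → 'fyr5'.
Each match is replaced by '-'.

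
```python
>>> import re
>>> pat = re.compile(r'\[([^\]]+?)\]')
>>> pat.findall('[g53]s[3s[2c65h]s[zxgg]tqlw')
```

Scanning left to right: at [0:5] match '[g53]', group 1 = 'g53'; at [6:16] match '[3s[2c65h]', group 1 = '3s[2c65h'; at [17:23] match '[zxgg]', group 1 = 'zxgg'.
With a single group, `findall` returns only what that group captured — 3 items.

['g53', '3s[2c65h', 'zxgg']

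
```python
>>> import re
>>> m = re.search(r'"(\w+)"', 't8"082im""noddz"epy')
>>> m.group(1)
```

'082im'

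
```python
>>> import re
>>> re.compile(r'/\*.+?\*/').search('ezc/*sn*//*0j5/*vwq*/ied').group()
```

'/*sn*/'

`re.search` tries every starting position until one works.
The match spans [3:9] → '/*sn*/'.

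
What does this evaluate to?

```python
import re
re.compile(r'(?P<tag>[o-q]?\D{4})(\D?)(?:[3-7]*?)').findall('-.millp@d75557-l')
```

The pattern matches optionally a character in [o-q], then exactly 4 of a non-digit (captured as 'tag'); then optionally a non-digit (captured); then zero or more of a character in [3-7] (lazy) (non-capturing group).
Matches: at [0:5] match '-.mil', groups = ('-.mi', 'l'); at [5:9] match 'lp@d', groups = ('lp@d', '').
2 groups means each result is a tuple of 2 captured strings — 2 here.

[('-.mi', 'l'), ('lp@d', '')]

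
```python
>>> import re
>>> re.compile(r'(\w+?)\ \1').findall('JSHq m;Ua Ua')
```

`\1` has to match the exact text group 1 already captured.
With a single group, `findall` returns only what that group captured — 1 item.

['Ua']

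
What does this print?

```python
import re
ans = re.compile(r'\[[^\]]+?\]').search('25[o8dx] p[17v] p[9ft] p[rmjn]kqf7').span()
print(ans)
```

(2, 8)

`search` walks the string left to right and returns the first match it finds.
The match spans [2:8] → '[o8dx]'.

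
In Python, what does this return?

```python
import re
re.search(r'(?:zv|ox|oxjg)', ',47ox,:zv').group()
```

'ox'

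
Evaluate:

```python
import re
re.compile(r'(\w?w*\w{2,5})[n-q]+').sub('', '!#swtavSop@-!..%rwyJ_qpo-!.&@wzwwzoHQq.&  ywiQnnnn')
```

'!#@-!..%-!.&@.&  '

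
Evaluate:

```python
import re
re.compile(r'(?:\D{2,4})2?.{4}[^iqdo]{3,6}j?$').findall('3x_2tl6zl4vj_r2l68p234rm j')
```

['vj_r2l68p234rm j']

Pattern: 2 to 4 of a non-digit (non-capturing group); then optionally the literal '2', then exactly 4 of any character; then 3 to 6 of any character except [iqdo], then optionally the literal 'j'; then anchored at the end.
Walking the string: at [10:26] → 'vj_r2l68p234rm j'.
No capturing groups, so `findall` returns the 1 full match string.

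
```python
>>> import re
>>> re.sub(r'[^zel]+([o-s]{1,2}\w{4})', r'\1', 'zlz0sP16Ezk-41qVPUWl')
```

'zlzsP16EzqVPUWl'

This matches one or more of any character except [zel]; then 1 to 2 of a character in [o-s], then exactly 4 of a word character (captured).
Matches: at [3:9] → '0sP16E'; at [10:19] → 'k-41qVPUW'.
Each match is replaced using the text its own group 1 captured.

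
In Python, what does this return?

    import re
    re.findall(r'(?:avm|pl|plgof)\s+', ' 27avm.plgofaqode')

`findall` yields the raw match text (0 of them) because the pattern has no groups.
Nothing in the string satisfies the pattern, so the list is empty.

[]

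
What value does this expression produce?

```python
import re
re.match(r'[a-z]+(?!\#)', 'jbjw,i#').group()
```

With `match`, the pattern is implicitly anchored at the beginning.
The match spans [0:4] → 'jbjw'.

'jbjw'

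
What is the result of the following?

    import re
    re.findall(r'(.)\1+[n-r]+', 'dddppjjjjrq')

['d', 'j']

The backreference `\1` re-matches whatever the first group consumed, character for character.
Because there's exactly one group, `findall` drops the full match and keeps group 1 from each hit.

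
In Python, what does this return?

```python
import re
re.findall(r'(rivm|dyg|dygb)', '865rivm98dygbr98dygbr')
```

Alternation isn't longest-match — the leftmost alternative that fits at this position is chosen.
Walking the string: at [3:7] match 'rivm', group 1 = 'rivm'; at [9:12] match 'dyg', group 1 = 'dyg'; at [16:19] match 'dyg', group 1 = 'dyg'.
With a single group, `findall` returns only what that group captured — 3 items.

['rivm', 'dyg', 'dyg']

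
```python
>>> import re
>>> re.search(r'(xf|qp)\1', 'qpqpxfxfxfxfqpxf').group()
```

'qpqp'

The backreference `\1` re-matches whatever the first group consumed, character for character.
`re.search` scans for the first position where the pattern succeeds.
The match spans [0:4] → 'qpqp'.
Captured: group 1 = 'qp'.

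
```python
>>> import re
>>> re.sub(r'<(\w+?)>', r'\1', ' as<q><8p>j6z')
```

Matches: at [3:6] → '<q>'; at [6:10] → '<8p>'.
Each match is replaced using the text its own group 1 captured.

' asq8pj6z'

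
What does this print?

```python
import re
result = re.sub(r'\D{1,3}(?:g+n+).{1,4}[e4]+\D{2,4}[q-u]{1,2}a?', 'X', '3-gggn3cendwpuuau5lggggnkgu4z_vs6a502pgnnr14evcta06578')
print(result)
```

3Xu5X6a502X06578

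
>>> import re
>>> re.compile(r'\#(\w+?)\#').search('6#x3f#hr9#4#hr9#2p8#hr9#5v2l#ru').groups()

('x3f',)

The match spans [1:6] → '#x3f#'.
Captured: group 1 = 'x3f'.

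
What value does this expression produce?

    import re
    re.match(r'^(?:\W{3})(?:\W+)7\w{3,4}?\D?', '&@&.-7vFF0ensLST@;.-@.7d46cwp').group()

This matches anchored at the start of the string; then exactly 3 of a non-word character (non-capturing group); then one or more of a non-word character (non-capturing group); then a literal '7', then 3 to 4 of a word character (lazy), then optionally a non-digit.
With the lazy modifier that quantifier settles for the fewest repetitions that let the rest of the pattern succeed (the atoms after it are unaffected and can still be greedy).
`match` is anchored at position 0; if the pattern doesn't fit there, it returns None.
The match spans [0:9] → '&@&.-7vFF'.

'&@&.-7vFF'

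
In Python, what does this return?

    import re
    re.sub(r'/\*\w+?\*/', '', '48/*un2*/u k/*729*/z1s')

'48u kz1s'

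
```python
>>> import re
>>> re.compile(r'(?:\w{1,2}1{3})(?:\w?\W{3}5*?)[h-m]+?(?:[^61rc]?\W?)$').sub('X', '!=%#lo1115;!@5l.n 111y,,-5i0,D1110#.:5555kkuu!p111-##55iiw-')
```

'!=%#lo1115;!@5l.n 111y,,-5i0,D1110#.:5555kkuu!X'

This matches 1 to 2 of a word character, then exactly 3 of the literal '1' (non-capturing group); then optionally a word character, then exactly 3 of a non-word character, then zero or more of a literal '5' (lazy) (non-capturing group); then one or more of a character in [h-m] (lazy); then optionally any character except [61rc], then optionally a non-word character (non-capturing group); then anchored at the end.
Matches: at [46:59] → 'p111-##55iiw-'.
Each match is replaced by 'X'.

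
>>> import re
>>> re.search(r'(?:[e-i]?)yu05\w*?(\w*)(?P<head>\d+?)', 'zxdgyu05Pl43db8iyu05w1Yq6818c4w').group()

'gyu05Pl43db8iyu05w1Yq6818c4'

The pattern matches optionally a character in [e-i] (non-capturing group); then the literal 'yu', then the literal '05', then zero or more of a word character (lazy); then zero or more of a word character (captured); then one or more of a digit (lazy) (captured as 'head').
The match spans [3:30] → 'gyu05Pl43db8iyu05w1Yq6818c4'.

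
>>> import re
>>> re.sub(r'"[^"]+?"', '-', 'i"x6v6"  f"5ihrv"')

Each match is replaced by '-'.

'i-  f-'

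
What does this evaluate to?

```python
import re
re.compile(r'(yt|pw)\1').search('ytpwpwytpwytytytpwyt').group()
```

After group 1 captures some text, `\1` only succeeds where that same text appears again.
The match spans [2:6] → 'pwpw'.

'pwpw'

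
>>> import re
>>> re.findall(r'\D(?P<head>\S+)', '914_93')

The pattern matches a non-digit; then one or more of a non-whitespace character (captured as 'head').
Walking the string: at [3:6] match '_93', group 1 = '93'.
`findall` collects group 1 from the one match (1 total).

['93']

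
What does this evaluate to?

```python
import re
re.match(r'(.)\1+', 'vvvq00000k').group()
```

'vvv'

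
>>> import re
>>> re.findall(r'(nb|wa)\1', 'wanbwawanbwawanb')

['wa', 'wa']

`\1` is not a pattern — it's the concrete string captured by group 1, re-applied verbatim.
Walking the string: at [4:8] match 'wawa', group 1 = 'wa'; at [10:14] match 'wawa', group 1 = 'wa'.
`findall` collects group 1 from each match (2 total).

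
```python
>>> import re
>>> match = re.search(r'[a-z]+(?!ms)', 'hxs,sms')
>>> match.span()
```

A negative assertion filters positions out without eating any characters.
`search` walks the string left to right and returns the first match it finds.
The match spans [0:3] → 'hxs'.

(0, 3)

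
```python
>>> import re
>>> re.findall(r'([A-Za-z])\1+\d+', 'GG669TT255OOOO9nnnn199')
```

['G', 'T', 'O', 'n']

A backreference is literal: `\1` must see the identical characters the first group matched.
With a single group, `findall` returns only what that group captured — 4 items.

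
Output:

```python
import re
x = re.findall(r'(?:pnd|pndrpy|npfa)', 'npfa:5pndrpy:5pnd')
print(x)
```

['npfa', 'pnd', 'pnd']

Branches in `(...|...)` are attempted left-to-right; the first branch that allows the whole pattern to succeed is taken.
Scanning left to right: at [0:4] → 'npfa'; at [6:9] → 'pnd'; at [14:17] → 'pnd'.
Since nothing is captured, `findall` lists the 3 matched substrings directly.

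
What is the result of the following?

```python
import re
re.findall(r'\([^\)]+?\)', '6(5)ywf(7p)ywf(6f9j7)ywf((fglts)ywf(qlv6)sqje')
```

['(5)', '(7p)', '(6f9j7)', '((fglts)', '(qlv6)']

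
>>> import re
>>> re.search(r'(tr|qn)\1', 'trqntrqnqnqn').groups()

The match spans [6:10] → 'qnqn'.
Captured: group 1 = 'qn'.

('qn',)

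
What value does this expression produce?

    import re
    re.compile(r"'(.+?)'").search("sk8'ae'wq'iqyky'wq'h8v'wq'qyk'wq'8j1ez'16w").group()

The `?` after the quantifier makes it lazy — it takes as little as possible before letting the rest of the pattern try.
`search` walks the string left to right and returns the first match it finds.
The match spans [3:7] → "'ae'".
Captured: group 1 = 'ae'.

"'ae'"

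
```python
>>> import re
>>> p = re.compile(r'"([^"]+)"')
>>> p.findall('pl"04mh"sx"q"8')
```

['04mh', 'q']

Matches: at [2:8] match '"04mh"', group 1 = '04mh'; at [10:13] match '"q"', group 1 = 'q'.
`findall` collects group 1 from each match (2 total).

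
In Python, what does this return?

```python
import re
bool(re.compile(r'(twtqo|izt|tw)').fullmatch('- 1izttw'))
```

`re.fullmatch` requires the pattern to consume the entire string.
Here there's no way to consume every character, so the call returns None, and `bool(None)` is False.

False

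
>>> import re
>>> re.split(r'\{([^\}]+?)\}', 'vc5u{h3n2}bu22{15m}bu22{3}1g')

With a capturing group present, the delimiter's captured portion is kept in the result list.

['vc5u', 'h3n2', 'bu22', '15m', 'bu22', '3', '1g']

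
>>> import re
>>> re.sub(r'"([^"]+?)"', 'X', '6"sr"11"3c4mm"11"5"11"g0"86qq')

Matches: at [1:5] → '"sr"'; at [7:14] → '"3c4mm"'; at [16:19] → '"5"'; at [21:25] → '"g0"'.
Each match is replaced by 'X'.

'6X11X11X11X86qq'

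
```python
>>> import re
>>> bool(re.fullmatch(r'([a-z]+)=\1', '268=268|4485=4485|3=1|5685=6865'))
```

`\1` has to match the exact text group 1 already captured.
For `fullmatch`, every character of the input must be accounted for by the pattern.
Here the string isn't matched end-to-end, so the call returns None, and `bool(None)` is False.

False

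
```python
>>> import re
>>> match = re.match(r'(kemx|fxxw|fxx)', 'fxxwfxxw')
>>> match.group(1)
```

The match spans [0:4] → 'fxxw'.
Captured: group 1 = 'fxxw'.

'fxxw'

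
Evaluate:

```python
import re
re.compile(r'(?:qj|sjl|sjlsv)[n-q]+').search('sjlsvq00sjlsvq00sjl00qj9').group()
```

The match spans [0:6] → 'sjlsvq'.

'sjlsvq'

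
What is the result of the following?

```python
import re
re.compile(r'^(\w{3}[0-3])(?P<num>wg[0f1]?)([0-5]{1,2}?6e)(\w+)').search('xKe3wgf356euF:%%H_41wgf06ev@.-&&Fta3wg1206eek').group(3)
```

Pattern: anchored at the start of the string; then exactly 3 of a word character, then a character in [0-3] (captured); then the literal 'wg', then optionally one of [0f1] (captured as 'num'); then 1 to 2 of a character in [0-5] (lazy), then the literal '6e' (captured); then one or more of a word character (captured).
`re.search` tries every starting position until one works.
The match spans [0:13] → 'xKe3wgf356euF'.
Captured: group 1 = 'xKe3', group 2 = 'wgf', group 3 = '356e', group 4 = 'uF'.

'356e'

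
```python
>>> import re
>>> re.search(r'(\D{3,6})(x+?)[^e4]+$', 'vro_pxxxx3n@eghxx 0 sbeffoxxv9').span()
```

The match spans [20:30] → 'sbeffoxxv9'.

(20, 30)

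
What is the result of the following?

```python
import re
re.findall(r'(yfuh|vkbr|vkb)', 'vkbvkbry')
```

Branches in `(...|...)` are attempted left-to-right; the first branch that allows the whole pattern to succeed is taken.
`findall` collects group 1 from each match (2 total).

['vkb', 'vkbr']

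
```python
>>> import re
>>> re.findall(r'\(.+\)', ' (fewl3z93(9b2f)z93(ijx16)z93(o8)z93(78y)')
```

['(fewl3z93(9b2f)z93(ijx16)z93(o8)z93(78y)']

Scanning left to right: at [1:41] → '(fewl3z93(9b2f)z93(ijx16)z93(o8)z93(78y)'.
Since nothing is captured, `findall` lists the 1 matched substring directly.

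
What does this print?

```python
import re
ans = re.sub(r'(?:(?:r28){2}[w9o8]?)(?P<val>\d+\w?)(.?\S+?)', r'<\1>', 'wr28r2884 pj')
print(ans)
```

Pattern: the literal 'r28' repeated 2 times, then optionally one of [w9o8] (non-capturing group); then one or more of a digit, then optionally a word character (captured as 'val'); then optionally any character, then one or more of a non-whitespace character (lazy) (captured).
With the lazy modifier that quantifier settles for the fewest repetitions that let the rest of the pattern succeed (the atoms after it are unaffected and can still be greedy).
Matches: at [1:11] → 'r28r2884 p'.
`\1` in the replacement pulls in group 1's text for each match.

w<4>j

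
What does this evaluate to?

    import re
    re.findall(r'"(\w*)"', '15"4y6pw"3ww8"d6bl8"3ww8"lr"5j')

Matches: at [2:9] match '"4y6pw"', group 1 = '4y6pw'; at [13:20] match '"d6bl8"', group 1 = 'd6bl8'; at [24:28] match '"lr"', group 1 = 'lr'.
`findall` collects group 1 from each match (3 total).

['4y6pw', 'd6bl8', 'lr']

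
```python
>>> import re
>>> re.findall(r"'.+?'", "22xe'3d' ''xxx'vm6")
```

Because the quantifier is non-greedy, it stops expanding at the earliest point where the rest of the pattern can succeed.
Since nothing is captured, `findall` lists the 2 matched substrings directly.

["'3d'", "''xxx'"]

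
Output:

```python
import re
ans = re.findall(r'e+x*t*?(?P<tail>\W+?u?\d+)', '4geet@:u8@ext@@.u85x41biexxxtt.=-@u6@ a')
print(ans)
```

['@:u8', '@@.u85', '.=-@u6']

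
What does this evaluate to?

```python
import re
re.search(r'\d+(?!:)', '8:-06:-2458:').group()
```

'0'

The negative lookahead/lookbehind blocks any match where the forbidden context is present.
`search` walks the string left to right and returns the first match it finds.
The match spans [3:4] → '0'.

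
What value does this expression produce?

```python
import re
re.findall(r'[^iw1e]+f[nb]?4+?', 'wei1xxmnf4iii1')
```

['xxmnf4']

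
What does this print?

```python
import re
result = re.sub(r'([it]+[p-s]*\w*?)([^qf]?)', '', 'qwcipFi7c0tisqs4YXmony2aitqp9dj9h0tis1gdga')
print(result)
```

qwcc0YXmony2adj9h0gdga

The `?` after the quantifier makes it lazy — it takes as little as possible before letting the rest of the pattern try.
`sub` substitutes '' at each match site.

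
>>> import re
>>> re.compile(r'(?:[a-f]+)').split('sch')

['s', 'h']

Pattern: one or more of a character in [a-f] (non-capturing group).
Matches to split on: at [1:2] → 'c'.
Splitting on the pattern gives 2 pieces.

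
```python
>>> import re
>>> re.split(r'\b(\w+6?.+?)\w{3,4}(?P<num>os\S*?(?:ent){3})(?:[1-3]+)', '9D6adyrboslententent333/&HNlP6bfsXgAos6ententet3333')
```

Pattern: a word boundary (`\b`, zero-width); then one or more of a word character, then optionally a literal '6', then one or more of any character (lazy) (captured); then 3 to 4 of a word character; then the literal 'os', then zero or more of a non-whitespace character (lazy), then the literal 'ent' repeated 3 times (captured as 'num'); then one or more of a character in [1-3] (non-capturing group).
Matches to split on: at [0:23] → '9D6adyrboslententent333'.
With a capturing group present, the delimiter's captured portion is kept in the result list.

['', '9D6ad', 'oslententent', '/&HNlP6bfsXgAos6ententet3333']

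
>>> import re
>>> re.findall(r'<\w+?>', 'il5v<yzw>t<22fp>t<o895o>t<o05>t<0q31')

['<yzw>', '<22fp>', '<o895o>', '<o05>']

With no groups in the pattern, `findall` gives back each whole match — 4 here.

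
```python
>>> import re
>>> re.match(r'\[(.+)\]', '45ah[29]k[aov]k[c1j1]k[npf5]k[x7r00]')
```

None

With `match`, the pattern is implicitly anchored at the beginning.
Here the pattern fails at index 0, so the call returns None.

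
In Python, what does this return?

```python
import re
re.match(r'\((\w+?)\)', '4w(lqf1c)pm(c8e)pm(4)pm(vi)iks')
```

`re.match` only tries the pattern at the start of the string.
Here the string doesn't start with a match, so the call returns None.

None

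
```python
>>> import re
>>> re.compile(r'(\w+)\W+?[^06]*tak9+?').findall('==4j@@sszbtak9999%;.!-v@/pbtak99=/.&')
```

One capturing group, so `findall` returns just the captured substring from the one match — 1 in all.

['4j']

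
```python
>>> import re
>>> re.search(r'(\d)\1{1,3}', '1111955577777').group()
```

'1111'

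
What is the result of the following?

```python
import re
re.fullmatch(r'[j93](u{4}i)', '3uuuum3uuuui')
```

None

`re.fullmatch` is like wrapping the pattern in `^…$` (in single-line mode).
Here there's no way to consume every character, so the call returns None.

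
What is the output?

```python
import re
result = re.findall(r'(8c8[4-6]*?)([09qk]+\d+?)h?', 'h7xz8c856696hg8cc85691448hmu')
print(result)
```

Multiple groups make `findall` return tuples — one 2-tuple for the one match.

[('8c8566', '96')]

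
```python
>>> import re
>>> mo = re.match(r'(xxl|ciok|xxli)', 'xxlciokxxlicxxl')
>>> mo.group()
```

'xxl'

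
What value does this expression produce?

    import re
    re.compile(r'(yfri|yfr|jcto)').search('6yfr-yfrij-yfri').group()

'yfr'

The match spans [1:4] → 'yfr'.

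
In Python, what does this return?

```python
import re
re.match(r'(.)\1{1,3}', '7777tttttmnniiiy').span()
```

`match` is anchored at position 0; if the pattern doesn't fit there, it returns None.
The match spans [0:4] → '7777'.

(0, 4)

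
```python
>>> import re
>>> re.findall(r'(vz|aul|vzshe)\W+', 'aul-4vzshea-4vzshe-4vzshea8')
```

One capturing group, so `findall` returns just the captured substring from each match — 2 in all.

['aul', 'vzshe']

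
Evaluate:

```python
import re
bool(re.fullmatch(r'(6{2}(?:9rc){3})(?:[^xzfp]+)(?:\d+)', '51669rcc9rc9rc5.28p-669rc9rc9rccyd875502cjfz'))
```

False

Pattern: exactly 2 of the literal '6', then the literal '9rc' repeated 3 times (captured); then one or more of any character except [xzfp] (non-capturing group); then one or more of a digit (non-capturing group).
For `fullmatch`, every character of the input must be accounted for by the pattern.
Here there's no way to consume every character, so the call returns None, and `bool(None)` is False.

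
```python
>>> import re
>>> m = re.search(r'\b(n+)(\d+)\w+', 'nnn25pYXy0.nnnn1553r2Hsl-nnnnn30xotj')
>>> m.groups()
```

Pattern: a word boundary (`\b`, zero-width); then one or more of a literal 'n' (captured); then one or more of a digit (captured); then one or more of a word character.
`re.search` scans for the first position where the pattern succeeds.
The match spans [0:10] → 'nnn25pYXy0'.
Captured: group 1 = 'nnn', group 2 = '25'.

('nnn', '25')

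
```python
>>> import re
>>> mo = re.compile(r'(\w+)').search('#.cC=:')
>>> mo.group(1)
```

'cC'

The match spans [2:4] → 'cC'.
Captured: group 1 = 'cC'.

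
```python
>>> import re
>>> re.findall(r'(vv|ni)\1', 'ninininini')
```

The backreference `\1` re-matches whatever the first group consumed, character for character.
Walking the string: at [0:4] match 'nini', group 1 = 'ni'; at [4:8] match 'nini', group 1 = 'ni'.
Because there's exactly one group, `findall` drops the full match and keeps group 1 from each hit.

['ni', 'ni']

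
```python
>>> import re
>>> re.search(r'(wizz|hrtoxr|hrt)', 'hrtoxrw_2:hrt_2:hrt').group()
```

Branches in `(...|...)` are attempted left-to-right; the first branch that allows the whole pattern to succeed is taken.
The match spans [0:6] → 'hrtoxr'.

'hrtoxr'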